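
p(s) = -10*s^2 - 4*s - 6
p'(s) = -20*s - 4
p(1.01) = -20.24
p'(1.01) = -24.20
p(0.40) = -9.20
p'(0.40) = -12.00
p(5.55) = -336.22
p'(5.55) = -115.00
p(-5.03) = -238.89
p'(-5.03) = 96.60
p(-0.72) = -8.30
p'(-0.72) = 10.40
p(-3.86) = -139.56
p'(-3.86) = 73.20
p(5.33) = -311.41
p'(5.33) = -110.60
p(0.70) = -13.70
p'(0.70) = -18.00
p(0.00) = -6.00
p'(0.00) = -4.00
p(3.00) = -108.00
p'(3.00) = -64.00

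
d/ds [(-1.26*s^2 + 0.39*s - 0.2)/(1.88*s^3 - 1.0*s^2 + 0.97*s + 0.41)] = (2.3688*s^4 - 1.4664*s^3 + 0.2958*s^2 - 1.4332*s + 0.3539)/(3.5344*s^6 - 3.76*s^5 + 4.6472*s^4 - 0.3984*s^3 + 0.1209*s^2 + 0.7954*s + 0.1681)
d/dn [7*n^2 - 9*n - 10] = 14*n - 9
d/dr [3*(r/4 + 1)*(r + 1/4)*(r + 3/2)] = 9*r^2/4 + 69*r/8 + 177/32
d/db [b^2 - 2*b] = 2*b - 2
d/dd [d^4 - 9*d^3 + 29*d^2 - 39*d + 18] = 4*d^3 - 27*d^2 + 58*d - 39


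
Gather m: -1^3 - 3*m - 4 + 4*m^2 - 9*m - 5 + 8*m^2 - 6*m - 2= 12*m^2 - 18*m - 12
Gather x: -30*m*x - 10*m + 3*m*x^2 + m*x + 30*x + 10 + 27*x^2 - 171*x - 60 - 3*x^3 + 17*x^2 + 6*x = -10*m - 3*x^3 + x^2*(3*m + 44) + x*(-29*m - 135) - 50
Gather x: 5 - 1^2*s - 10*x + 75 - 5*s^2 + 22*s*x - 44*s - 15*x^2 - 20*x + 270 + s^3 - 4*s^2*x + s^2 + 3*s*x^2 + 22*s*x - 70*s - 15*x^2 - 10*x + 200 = s^3 - 4*s^2 - 115*s + x^2*(3*s - 30) + x*(-4*s^2 + 44*s - 40) + 550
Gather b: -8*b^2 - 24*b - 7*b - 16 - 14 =-8*b^2 - 31*b - 30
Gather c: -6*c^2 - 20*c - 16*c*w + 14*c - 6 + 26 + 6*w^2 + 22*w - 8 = -6*c^2 + c*(-16*w - 6) + 6*w^2 + 22*w + 12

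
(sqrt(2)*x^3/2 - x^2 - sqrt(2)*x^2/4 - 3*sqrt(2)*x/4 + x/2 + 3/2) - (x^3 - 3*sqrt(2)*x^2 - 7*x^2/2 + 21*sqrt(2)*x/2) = -x^3 + sqrt(2)*x^3/2 + 5*x^2/2 + 11*sqrt(2)*x^2/4 - 45*sqrt(2)*x/4 + x/2 + 3/2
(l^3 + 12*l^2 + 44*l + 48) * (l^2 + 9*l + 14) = l^5 + 21*l^4 + 166*l^3 + 612*l^2 + 1048*l + 672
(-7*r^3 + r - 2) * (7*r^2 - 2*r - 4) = -49*r^5 + 14*r^4 + 35*r^3 - 16*r^2 + 8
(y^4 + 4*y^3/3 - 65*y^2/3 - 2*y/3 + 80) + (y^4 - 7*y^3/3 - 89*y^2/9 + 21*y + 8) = 2*y^4 - y^3 - 284*y^2/9 + 61*y/3 + 88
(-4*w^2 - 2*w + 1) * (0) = 0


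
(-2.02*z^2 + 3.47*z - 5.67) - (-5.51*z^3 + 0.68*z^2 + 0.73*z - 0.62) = 5.51*z^3 - 2.7*z^2 + 2.74*z - 5.05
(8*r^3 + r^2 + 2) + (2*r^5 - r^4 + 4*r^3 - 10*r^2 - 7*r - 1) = 2*r^5 - r^4 + 12*r^3 - 9*r^2 - 7*r + 1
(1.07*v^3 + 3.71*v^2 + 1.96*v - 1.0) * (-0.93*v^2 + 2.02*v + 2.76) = -0.9951*v^5 - 1.2889*v^4 + 8.6246*v^3 + 15.1288*v^2 + 3.3896*v - 2.76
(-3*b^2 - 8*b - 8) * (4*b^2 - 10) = -12*b^4 - 32*b^3 - 2*b^2 + 80*b + 80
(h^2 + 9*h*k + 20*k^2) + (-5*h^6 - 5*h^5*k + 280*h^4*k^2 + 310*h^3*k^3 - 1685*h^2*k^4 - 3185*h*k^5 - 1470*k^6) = -5*h^6 - 5*h^5*k + 280*h^4*k^2 + 310*h^3*k^3 - 1685*h^2*k^4 + h^2 - 3185*h*k^5 + 9*h*k - 1470*k^6 + 20*k^2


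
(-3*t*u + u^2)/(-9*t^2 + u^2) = u/(3*t + u)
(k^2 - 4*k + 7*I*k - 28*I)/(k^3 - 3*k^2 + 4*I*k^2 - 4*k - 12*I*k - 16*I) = (k + 7*I)/(k^2 + k*(1 + 4*I) + 4*I)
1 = 1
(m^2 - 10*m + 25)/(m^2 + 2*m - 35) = (m - 5)/(m + 7)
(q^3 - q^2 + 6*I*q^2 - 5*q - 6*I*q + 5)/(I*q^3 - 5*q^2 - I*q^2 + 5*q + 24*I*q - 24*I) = (-I*q^2 + 6*q + 5*I)/(q^2 + 5*I*q + 24)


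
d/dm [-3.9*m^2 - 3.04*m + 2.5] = -7.8*m - 3.04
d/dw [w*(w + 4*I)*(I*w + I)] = 3*I*w^2 + 2*w*(-4 + I) - 4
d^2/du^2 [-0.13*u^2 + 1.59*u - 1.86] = -0.260000000000000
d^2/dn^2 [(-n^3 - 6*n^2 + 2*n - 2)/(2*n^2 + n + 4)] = 18*(3*n^3 + 12*n^2 - 12*n - 10)/(8*n^6 + 12*n^5 + 54*n^4 + 49*n^3 + 108*n^2 + 48*n + 64)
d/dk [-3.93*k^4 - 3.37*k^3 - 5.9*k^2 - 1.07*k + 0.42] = -15.72*k^3 - 10.11*k^2 - 11.8*k - 1.07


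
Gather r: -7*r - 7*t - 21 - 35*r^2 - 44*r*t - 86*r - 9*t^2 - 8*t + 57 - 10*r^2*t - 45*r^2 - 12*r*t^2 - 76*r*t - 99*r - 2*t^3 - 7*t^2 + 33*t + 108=r^2*(-10*t - 80) + r*(-12*t^2 - 120*t - 192) - 2*t^3 - 16*t^2 + 18*t + 144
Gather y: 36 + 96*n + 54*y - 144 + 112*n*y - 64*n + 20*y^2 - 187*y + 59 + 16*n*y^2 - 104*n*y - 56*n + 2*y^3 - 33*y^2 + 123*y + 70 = -24*n + 2*y^3 + y^2*(16*n - 13) + y*(8*n - 10) + 21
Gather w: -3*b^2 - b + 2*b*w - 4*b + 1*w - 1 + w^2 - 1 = -3*b^2 - 5*b + w^2 + w*(2*b + 1) - 2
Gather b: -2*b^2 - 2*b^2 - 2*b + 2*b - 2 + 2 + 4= 4 - 4*b^2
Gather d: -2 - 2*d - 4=-2*d - 6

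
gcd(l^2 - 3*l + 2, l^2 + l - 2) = l - 1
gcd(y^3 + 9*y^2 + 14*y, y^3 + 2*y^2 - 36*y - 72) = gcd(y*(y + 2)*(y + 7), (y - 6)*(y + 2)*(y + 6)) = y + 2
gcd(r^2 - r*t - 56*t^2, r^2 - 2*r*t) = 1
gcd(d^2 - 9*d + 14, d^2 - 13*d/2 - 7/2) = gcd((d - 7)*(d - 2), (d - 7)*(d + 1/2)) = d - 7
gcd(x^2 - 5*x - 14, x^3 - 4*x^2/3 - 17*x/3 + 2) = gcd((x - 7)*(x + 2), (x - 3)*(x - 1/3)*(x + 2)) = x + 2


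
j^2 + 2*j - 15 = (j - 3)*(j + 5)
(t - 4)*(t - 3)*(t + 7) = t^3 - 37*t + 84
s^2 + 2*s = s*(s + 2)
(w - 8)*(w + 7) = w^2 - w - 56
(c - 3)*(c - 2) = c^2 - 5*c + 6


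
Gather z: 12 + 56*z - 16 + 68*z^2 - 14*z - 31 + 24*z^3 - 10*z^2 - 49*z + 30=24*z^3 + 58*z^2 - 7*z - 5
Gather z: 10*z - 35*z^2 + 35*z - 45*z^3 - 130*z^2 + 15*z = -45*z^3 - 165*z^2 + 60*z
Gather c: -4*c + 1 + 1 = 2 - 4*c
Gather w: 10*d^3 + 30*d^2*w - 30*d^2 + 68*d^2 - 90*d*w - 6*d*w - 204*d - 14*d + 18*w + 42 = 10*d^3 + 38*d^2 - 218*d + w*(30*d^2 - 96*d + 18) + 42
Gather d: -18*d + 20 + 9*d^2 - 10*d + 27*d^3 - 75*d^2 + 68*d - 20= 27*d^3 - 66*d^2 + 40*d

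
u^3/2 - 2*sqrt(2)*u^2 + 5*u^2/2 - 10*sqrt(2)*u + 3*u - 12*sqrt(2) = (u/2 + 1)*(u + 3)*(u - 4*sqrt(2))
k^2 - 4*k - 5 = (k - 5)*(k + 1)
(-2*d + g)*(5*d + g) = -10*d^2 + 3*d*g + g^2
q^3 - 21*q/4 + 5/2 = (q - 2)*(q - 1/2)*(q + 5/2)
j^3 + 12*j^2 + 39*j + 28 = (j + 1)*(j + 4)*(j + 7)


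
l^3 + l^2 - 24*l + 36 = (l - 3)*(l - 2)*(l + 6)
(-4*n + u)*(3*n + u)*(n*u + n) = -12*n^3*u - 12*n^3 - n^2*u^2 - n^2*u + n*u^3 + n*u^2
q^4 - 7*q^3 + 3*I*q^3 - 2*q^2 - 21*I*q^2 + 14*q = q*(q - 7)*(q + I)*(q + 2*I)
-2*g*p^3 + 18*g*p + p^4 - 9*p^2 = p*(-2*g + p)*(p - 3)*(p + 3)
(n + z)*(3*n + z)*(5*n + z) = 15*n^3 + 23*n^2*z + 9*n*z^2 + z^3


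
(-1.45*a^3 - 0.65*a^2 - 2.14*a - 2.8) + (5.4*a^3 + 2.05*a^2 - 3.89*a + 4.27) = 3.95*a^3 + 1.4*a^2 - 6.03*a + 1.47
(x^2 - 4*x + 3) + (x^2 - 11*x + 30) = 2*x^2 - 15*x + 33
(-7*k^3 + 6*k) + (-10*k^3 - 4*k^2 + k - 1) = -17*k^3 - 4*k^2 + 7*k - 1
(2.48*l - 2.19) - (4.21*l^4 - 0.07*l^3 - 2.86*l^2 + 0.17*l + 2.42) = -4.21*l^4 + 0.07*l^3 + 2.86*l^2 + 2.31*l - 4.61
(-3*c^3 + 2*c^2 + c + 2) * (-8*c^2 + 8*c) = 24*c^5 - 40*c^4 + 8*c^3 - 8*c^2 + 16*c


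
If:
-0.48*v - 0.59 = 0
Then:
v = -1.23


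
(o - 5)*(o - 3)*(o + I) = o^3 - 8*o^2 + I*o^2 + 15*o - 8*I*o + 15*I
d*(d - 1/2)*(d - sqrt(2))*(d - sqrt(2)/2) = d^4 - 3*sqrt(2)*d^3/2 - d^3/2 + d^2 + 3*sqrt(2)*d^2/4 - d/2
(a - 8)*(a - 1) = a^2 - 9*a + 8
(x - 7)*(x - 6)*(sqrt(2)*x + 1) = sqrt(2)*x^3 - 13*sqrt(2)*x^2 + x^2 - 13*x + 42*sqrt(2)*x + 42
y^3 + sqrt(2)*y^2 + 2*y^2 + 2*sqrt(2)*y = y*(y + 2)*(y + sqrt(2))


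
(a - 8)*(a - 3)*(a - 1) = a^3 - 12*a^2 + 35*a - 24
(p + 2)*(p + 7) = p^2 + 9*p + 14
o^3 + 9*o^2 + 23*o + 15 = (o + 1)*(o + 3)*(o + 5)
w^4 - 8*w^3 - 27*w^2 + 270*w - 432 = (w - 8)*(w - 3)^2*(w + 6)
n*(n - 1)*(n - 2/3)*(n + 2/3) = n^4 - n^3 - 4*n^2/9 + 4*n/9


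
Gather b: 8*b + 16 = 8*b + 16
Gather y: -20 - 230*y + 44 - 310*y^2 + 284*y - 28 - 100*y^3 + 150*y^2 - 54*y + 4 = -100*y^3 - 160*y^2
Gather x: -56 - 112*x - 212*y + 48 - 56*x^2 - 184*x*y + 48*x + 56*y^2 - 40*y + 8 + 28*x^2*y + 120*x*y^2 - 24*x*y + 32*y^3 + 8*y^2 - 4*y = x^2*(28*y - 56) + x*(120*y^2 - 208*y - 64) + 32*y^3 + 64*y^2 - 256*y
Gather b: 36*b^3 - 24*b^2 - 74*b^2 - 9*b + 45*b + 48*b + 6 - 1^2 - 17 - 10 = 36*b^3 - 98*b^2 + 84*b - 22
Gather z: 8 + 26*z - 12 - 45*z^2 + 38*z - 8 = -45*z^2 + 64*z - 12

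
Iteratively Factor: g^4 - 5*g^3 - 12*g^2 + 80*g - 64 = (g - 4)*(g^3 - g^2 - 16*g + 16) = (g - 4)^2*(g^2 + 3*g - 4) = (g - 4)^2*(g + 4)*(g - 1)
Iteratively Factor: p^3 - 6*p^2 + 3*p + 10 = (p - 2)*(p^2 - 4*p - 5) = (p - 5)*(p - 2)*(p + 1)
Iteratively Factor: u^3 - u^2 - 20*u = (u + 4)*(u^2 - 5*u) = (u - 5)*(u + 4)*(u)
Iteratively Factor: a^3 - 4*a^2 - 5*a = (a + 1)*(a^2 - 5*a) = a*(a + 1)*(a - 5)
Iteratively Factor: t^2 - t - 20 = (t + 4)*(t - 5)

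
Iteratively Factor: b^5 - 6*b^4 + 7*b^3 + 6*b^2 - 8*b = (b)*(b^4 - 6*b^3 + 7*b^2 + 6*b - 8) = b*(b - 2)*(b^3 - 4*b^2 - b + 4) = b*(b - 4)*(b - 2)*(b^2 - 1) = b*(b - 4)*(b - 2)*(b - 1)*(b + 1)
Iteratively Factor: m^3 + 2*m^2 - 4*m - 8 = (m + 2)*(m^2 - 4) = (m + 2)^2*(m - 2)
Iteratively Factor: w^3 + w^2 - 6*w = (w + 3)*(w^2 - 2*w) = (w - 2)*(w + 3)*(w)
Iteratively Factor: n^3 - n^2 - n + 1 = (n + 1)*(n^2 - 2*n + 1) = (n - 1)*(n + 1)*(n - 1)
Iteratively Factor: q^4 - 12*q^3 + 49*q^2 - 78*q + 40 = (q - 2)*(q^3 - 10*q^2 + 29*q - 20) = (q - 5)*(q - 2)*(q^2 - 5*q + 4) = (q - 5)*(q - 4)*(q - 2)*(q - 1)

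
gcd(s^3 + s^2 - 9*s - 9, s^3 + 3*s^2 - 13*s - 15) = s^2 - 2*s - 3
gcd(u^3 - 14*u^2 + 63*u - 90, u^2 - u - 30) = u - 6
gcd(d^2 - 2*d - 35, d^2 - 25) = d + 5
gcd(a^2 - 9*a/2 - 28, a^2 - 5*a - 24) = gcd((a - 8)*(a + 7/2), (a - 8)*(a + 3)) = a - 8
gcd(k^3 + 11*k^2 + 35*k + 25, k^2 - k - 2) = k + 1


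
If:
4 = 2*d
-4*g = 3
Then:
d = 2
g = -3/4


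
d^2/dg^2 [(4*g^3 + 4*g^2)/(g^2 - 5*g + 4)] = 16*(13*g^3 - 36*g^2 + 24*g + 8)/(g^6 - 15*g^5 + 87*g^4 - 245*g^3 + 348*g^2 - 240*g + 64)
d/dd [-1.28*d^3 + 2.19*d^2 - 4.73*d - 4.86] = -3.84*d^2 + 4.38*d - 4.73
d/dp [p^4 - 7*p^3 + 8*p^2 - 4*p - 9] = 4*p^3 - 21*p^2 + 16*p - 4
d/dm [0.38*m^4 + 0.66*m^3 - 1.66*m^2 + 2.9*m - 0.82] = 1.52*m^3 + 1.98*m^2 - 3.32*m + 2.9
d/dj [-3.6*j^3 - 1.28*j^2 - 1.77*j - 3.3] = -10.8*j^2 - 2.56*j - 1.77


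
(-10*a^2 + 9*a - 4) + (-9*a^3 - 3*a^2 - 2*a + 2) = -9*a^3 - 13*a^2 + 7*a - 2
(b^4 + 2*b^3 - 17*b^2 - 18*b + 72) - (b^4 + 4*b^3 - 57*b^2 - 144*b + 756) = -2*b^3 + 40*b^2 + 126*b - 684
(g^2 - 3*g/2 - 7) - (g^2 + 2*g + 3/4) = -7*g/2 - 31/4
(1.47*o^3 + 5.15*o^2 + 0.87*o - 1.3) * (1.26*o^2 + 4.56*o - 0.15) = 1.8522*o^5 + 13.1922*o^4 + 24.3597*o^3 + 1.5567*o^2 - 6.0585*o + 0.195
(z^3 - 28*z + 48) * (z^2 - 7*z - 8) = z^5 - 7*z^4 - 36*z^3 + 244*z^2 - 112*z - 384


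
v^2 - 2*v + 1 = (v - 1)^2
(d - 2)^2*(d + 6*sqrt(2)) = d^3 - 4*d^2 + 6*sqrt(2)*d^2 - 24*sqrt(2)*d + 4*d + 24*sqrt(2)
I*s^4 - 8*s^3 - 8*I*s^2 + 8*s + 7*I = (s + 1)*(s + I)*(s + 7*I)*(I*s - I)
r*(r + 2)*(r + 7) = r^3 + 9*r^2 + 14*r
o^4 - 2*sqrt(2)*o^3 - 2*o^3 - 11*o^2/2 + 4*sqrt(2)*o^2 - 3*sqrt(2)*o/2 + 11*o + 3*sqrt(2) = (o - 2)*(o - 3*sqrt(2))*(o + sqrt(2)/2)^2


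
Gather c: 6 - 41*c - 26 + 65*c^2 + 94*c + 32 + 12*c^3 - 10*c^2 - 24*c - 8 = 12*c^3 + 55*c^2 + 29*c + 4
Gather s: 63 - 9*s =63 - 9*s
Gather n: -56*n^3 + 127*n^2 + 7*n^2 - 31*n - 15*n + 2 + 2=-56*n^3 + 134*n^2 - 46*n + 4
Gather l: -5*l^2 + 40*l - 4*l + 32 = -5*l^2 + 36*l + 32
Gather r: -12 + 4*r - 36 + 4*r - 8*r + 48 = 0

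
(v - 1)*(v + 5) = v^2 + 4*v - 5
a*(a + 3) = a^2 + 3*a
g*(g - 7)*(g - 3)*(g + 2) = g^4 - 8*g^3 + g^2 + 42*g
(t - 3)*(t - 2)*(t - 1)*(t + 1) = t^4 - 5*t^3 + 5*t^2 + 5*t - 6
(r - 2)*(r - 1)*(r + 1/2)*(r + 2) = r^4 - r^3/2 - 9*r^2/2 + 2*r + 2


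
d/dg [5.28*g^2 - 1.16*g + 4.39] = 10.56*g - 1.16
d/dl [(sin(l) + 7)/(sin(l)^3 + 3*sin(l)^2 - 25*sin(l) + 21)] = 2*(2 - sin(l))*cos(l)/((sin(l) - 3)^2*(sin(l) - 1)^2)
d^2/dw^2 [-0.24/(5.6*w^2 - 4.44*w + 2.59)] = (15.0528*w^2 - 11.93472*w - 0.24*(11.2*w - 4.44)*(22.4*w - 8.88) + 6.96192)/(5.6*w^2 - 4.44*w + 2.59)^3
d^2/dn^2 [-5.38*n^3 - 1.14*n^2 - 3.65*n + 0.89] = -32.28*n - 2.28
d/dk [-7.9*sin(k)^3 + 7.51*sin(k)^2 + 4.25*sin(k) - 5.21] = (-23.7*sin(k)^2 + 15.02*sin(k) + 4.25)*cos(k)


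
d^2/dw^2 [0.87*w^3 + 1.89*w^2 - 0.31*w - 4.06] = 5.22*w + 3.78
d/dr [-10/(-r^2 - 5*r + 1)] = 10*(-2*r - 5)/(r^2 + 5*r - 1)^2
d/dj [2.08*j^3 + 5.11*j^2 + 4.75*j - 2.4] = 6.24*j^2 + 10.22*j + 4.75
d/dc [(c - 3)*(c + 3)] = 2*c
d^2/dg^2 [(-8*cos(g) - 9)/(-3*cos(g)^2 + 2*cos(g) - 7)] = 4*(324*(1 - cos(2*g))^2*cos(g) + 186*(1 - cos(2*g))^2 + 1657*cos(g) - 350*cos(2*g) - 369*cos(3*g) - 72*cos(5*g) - 930)/(4*cos(g) - 3*cos(2*g) - 17)^3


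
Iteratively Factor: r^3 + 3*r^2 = (r + 3)*(r^2) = r*(r + 3)*(r)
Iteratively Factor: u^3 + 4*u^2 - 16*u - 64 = (u - 4)*(u^2 + 8*u + 16) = (u - 4)*(u + 4)*(u + 4)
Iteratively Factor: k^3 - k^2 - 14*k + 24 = (k - 3)*(k^2 + 2*k - 8) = (k - 3)*(k + 4)*(k - 2)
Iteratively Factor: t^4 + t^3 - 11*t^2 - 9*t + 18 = (t - 3)*(t^3 + 4*t^2 + t - 6) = (t - 3)*(t + 2)*(t^2 + 2*t - 3) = (t - 3)*(t + 2)*(t + 3)*(t - 1)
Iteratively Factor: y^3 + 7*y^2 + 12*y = (y)*(y^2 + 7*y + 12) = y*(y + 3)*(y + 4)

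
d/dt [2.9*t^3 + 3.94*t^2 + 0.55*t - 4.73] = 8.7*t^2 + 7.88*t + 0.55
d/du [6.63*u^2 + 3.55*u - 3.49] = 13.26*u + 3.55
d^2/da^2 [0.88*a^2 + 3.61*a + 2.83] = 1.76000000000000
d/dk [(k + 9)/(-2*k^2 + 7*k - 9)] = (-2*k^2 + 7*k + (k + 9)*(4*k - 7) - 9)/(2*k^2 - 7*k + 9)^2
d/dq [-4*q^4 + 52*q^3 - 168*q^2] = 4*q*(-4*q^2 + 39*q - 84)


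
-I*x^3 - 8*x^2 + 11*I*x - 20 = (x - 5*I)*(x - 4*I)*(-I*x + 1)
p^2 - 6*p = p*(p - 6)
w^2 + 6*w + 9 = (w + 3)^2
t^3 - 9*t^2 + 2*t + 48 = (t - 8)*(t - 3)*(t + 2)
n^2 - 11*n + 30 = (n - 6)*(n - 5)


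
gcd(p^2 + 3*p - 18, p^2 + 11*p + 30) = p + 6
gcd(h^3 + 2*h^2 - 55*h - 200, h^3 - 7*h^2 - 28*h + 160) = h^2 - 3*h - 40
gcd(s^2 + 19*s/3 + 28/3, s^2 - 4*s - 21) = 1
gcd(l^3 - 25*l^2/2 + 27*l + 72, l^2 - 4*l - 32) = l - 8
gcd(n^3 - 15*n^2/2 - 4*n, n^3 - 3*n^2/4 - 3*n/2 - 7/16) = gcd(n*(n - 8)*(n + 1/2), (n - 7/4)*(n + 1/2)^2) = n + 1/2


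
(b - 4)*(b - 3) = b^2 - 7*b + 12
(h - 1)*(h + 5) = h^2 + 4*h - 5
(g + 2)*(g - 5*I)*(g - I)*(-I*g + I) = -I*g^4 - 6*g^3 - I*g^3 - 6*g^2 + 7*I*g^2 + 12*g + 5*I*g - 10*I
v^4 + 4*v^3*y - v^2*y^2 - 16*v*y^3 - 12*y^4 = (v - 2*y)*(v + y)*(v + 2*y)*(v + 3*y)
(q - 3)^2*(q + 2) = q^3 - 4*q^2 - 3*q + 18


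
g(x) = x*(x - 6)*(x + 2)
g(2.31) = -36.74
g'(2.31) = -14.47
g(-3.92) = -74.66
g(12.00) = 1008.00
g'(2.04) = -15.84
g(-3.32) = -40.84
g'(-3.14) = 42.70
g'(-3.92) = 65.46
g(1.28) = -19.82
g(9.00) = 297.00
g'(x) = x*(x - 6) + x*(x + 2) + (x - 6)*(x + 2) = 3*x^2 - 8*x - 12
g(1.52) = -23.97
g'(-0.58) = -6.35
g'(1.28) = -17.32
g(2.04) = -32.64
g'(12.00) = 324.00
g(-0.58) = 5.42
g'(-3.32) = 47.63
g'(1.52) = -17.23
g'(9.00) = 159.00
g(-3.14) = -32.72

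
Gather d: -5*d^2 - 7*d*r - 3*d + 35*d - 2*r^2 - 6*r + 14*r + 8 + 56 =-5*d^2 + d*(32 - 7*r) - 2*r^2 + 8*r + 64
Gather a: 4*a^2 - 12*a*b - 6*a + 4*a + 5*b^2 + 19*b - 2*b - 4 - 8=4*a^2 + a*(-12*b - 2) + 5*b^2 + 17*b - 12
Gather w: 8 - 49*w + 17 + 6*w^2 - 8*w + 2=6*w^2 - 57*w + 27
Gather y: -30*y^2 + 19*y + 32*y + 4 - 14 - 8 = -30*y^2 + 51*y - 18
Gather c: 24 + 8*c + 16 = 8*c + 40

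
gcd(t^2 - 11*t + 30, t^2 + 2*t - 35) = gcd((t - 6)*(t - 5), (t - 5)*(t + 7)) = t - 5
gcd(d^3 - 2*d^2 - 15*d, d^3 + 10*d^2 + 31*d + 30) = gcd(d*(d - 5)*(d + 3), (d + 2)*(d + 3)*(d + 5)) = d + 3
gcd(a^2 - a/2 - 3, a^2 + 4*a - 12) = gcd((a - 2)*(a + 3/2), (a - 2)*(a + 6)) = a - 2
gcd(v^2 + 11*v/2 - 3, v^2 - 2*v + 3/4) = v - 1/2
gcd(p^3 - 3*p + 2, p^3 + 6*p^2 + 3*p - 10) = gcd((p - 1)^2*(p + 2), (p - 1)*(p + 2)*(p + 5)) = p^2 + p - 2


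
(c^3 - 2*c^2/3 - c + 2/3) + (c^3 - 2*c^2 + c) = 2*c^3 - 8*c^2/3 + 2/3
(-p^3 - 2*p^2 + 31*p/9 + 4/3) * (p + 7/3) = -p^4 - 13*p^3/3 - 11*p^2/9 + 253*p/27 + 28/9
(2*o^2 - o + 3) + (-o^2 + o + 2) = o^2 + 5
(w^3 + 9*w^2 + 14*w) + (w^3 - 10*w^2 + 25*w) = 2*w^3 - w^2 + 39*w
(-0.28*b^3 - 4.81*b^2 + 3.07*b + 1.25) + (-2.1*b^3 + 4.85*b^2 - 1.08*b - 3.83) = -2.38*b^3 + 0.04*b^2 + 1.99*b - 2.58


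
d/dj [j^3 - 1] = 3*j^2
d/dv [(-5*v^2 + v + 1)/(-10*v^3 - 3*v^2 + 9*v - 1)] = 2*(-25*v^4 + 10*v^3 - 6*v^2 + 8*v - 5)/(100*v^6 + 60*v^5 - 171*v^4 - 34*v^3 + 87*v^2 - 18*v + 1)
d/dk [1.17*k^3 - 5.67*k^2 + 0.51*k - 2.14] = 3.51*k^2 - 11.34*k + 0.51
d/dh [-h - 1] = -1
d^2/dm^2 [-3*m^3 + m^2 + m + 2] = 2 - 18*m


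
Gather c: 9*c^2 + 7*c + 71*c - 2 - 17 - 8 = 9*c^2 + 78*c - 27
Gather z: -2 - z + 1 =-z - 1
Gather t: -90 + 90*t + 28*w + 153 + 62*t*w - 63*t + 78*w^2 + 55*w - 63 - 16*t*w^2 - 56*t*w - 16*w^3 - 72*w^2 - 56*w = t*(-16*w^2 + 6*w + 27) - 16*w^3 + 6*w^2 + 27*w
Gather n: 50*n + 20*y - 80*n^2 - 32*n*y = -80*n^2 + n*(50 - 32*y) + 20*y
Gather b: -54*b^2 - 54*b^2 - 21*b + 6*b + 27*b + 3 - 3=-108*b^2 + 12*b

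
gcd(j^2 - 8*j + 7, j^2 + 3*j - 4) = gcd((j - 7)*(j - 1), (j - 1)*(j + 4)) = j - 1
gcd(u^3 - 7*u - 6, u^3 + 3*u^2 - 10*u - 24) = u^2 - u - 6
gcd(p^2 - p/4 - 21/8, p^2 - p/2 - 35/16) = p - 7/4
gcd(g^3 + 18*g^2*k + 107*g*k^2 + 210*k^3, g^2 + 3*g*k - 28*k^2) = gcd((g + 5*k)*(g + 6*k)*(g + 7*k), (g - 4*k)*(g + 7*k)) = g + 7*k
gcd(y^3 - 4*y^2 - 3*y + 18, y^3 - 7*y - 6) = y^2 - y - 6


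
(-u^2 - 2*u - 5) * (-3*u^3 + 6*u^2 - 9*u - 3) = 3*u^5 + 12*u^3 - 9*u^2 + 51*u + 15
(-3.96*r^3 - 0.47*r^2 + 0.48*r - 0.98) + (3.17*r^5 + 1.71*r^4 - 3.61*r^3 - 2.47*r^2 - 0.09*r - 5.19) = 3.17*r^5 + 1.71*r^4 - 7.57*r^3 - 2.94*r^2 + 0.39*r - 6.17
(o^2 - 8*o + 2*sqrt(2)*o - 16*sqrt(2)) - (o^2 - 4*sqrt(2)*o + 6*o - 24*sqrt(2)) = -14*o + 6*sqrt(2)*o + 8*sqrt(2)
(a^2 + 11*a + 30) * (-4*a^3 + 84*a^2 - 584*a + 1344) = -4*a^5 + 40*a^4 + 220*a^3 - 2560*a^2 - 2736*a + 40320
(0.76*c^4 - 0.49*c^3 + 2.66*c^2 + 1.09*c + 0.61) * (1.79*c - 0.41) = 1.3604*c^5 - 1.1887*c^4 + 4.9623*c^3 + 0.8605*c^2 + 0.645*c - 0.2501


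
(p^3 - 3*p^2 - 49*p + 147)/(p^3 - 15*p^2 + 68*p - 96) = (p^2 - 49)/(p^2 - 12*p + 32)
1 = 1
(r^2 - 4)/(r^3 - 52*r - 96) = (r - 2)/(r^2 - 2*r - 48)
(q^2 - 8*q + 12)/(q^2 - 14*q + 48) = (q - 2)/(q - 8)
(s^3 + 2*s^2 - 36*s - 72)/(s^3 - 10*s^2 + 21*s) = (s^3 + 2*s^2 - 36*s - 72)/(s*(s^2 - 10*s + 21))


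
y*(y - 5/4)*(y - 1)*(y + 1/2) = y^4 - 7*y^3/4 + y^2/8 + 5*y/8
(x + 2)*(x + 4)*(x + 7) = x^3 + 13*x^2 + 50*x + 56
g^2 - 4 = (g - 2)*(g + 2)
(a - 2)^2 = a^2 - 4*a + 4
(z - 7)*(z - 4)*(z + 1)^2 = z^4 - 9*z^3 + 7*z^2 + 45*z + 28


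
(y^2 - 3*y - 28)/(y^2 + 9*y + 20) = (y - 7)/(y + 5)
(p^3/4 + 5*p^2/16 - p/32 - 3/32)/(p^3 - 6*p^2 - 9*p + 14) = (8*p^3 + 10*p^2 - p - 3)/(32*(p^3 - 6*p^2 - 9*p + 14))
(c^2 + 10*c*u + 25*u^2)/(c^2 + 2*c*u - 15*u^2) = (-c - 5*u)/(-c + 3*u)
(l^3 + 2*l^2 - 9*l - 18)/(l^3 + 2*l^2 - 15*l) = (l^2 + 5*l + 6)/(l*(l + 5))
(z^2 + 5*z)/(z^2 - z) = (z + 5)/(z - 1)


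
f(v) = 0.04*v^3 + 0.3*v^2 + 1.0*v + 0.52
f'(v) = 0.12*v^2 + 0.6*v + 1.0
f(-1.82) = -0.55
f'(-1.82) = 0.31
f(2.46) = 5.39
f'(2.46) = 3.20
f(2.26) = 4.77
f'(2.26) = 2.97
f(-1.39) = -0.40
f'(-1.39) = 0.40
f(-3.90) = -1.19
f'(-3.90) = 0.49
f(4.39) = 14.08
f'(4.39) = 5.95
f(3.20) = 8.10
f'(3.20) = 4.15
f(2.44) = 5.33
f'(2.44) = 3.18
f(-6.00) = -3.32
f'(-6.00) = 1.72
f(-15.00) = -81.98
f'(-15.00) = 19.00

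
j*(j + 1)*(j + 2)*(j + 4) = j^4 + 7*j^3 + 14*j^2 + 8*j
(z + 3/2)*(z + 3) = z^2 + 9*z/2 + 9/2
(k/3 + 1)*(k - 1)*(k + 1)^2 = k^4/3 + 4*k^3/3 + 2*k^2/3 - 4*k/3 - 1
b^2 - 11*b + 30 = (b - 6)*(b - 5)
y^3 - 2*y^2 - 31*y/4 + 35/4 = (y - 7/2)*(y - 1)*(y + 5/2)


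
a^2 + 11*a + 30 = (a + 5)*(a + 6)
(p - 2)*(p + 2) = p^2 - 4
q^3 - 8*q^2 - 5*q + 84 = (q - 7)*(q - 4)*(q + 3)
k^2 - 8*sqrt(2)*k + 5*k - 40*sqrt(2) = (k + 5)*(k - 8*sqrt(2))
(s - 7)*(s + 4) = s^2 - 3*s - 28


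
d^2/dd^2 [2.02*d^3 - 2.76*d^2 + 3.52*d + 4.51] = 12.12*d - 5.52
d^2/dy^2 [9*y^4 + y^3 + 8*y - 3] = 6*y*(18*y + 1)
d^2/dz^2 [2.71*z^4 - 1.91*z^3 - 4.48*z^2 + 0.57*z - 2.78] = 32.52*z^2 - 11.46*z - 8.96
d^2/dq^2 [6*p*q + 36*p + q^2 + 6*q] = 2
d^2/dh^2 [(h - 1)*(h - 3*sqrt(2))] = 2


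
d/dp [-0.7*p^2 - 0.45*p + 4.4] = -1.4*p - 0.45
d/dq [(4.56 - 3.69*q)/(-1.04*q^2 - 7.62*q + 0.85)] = (-3.8376*q^2 + 9.4848*q + 31.6107)/(1.0816*q^4 + 15.8496*q^3 + 56.2964*q^2 - 12.954*q + 0.7225)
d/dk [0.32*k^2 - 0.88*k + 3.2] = 0.64*k - 0.88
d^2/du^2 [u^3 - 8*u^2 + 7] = 6*u - 16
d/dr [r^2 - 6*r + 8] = 2*r - 6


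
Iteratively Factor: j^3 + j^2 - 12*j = (j - 3)*(j^2 + 4*j) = j*(j - 3)*(j + 4)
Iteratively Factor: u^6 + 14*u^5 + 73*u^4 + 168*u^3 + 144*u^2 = (u)*(u^5 + 14*u^4 + 73*u^3 + 168*u^2 + 144*u) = u*(u + 4)*(u^4 + 10*u^3 + 33*u^2 + 36*u) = u*(u + 4)^2*(u^3 + 6*u^2 + 9*u) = u^2*(u + 4)^2*(u^2 + 6*u + 9) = u^2*(u + 3)*(u + 4)^2*(u + 3)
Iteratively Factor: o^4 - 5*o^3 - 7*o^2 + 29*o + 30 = (o + 1)*(o^3 - 6*o^2 - o + 30) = (o + 1)*(o + 2)*(o^2 - 8*o + 15) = (o - 3)*(o + 1)*(o + 2)*(o - 5)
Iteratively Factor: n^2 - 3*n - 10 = (n - 5)*(n + 2)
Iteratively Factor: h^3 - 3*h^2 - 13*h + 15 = (h + 3)*(h^2 - 6*h + 5) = (h - 1)*(h + 3)*(h - 5)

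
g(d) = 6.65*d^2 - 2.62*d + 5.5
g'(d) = 13.3*d - 2.62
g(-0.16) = 6.09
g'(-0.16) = -4.75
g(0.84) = 7.99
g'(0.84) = 8.55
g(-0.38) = 7.46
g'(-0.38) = -7.67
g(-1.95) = 35.90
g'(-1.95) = -28.56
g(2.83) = 51.34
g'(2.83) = 35.02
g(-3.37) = 89.85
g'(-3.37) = -47.44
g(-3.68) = 105.20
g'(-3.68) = -51.56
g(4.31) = 117.74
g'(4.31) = 54.70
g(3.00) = 57.49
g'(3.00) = 37.28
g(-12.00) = 994.54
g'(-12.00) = -162.22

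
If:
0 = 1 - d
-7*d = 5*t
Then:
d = 1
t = -7/5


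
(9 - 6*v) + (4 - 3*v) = 13 - 9*v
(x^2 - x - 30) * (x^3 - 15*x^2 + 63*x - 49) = x^5 - 16*x^4 + 48*x^3 + 338*x^2 - 1841*x + 1470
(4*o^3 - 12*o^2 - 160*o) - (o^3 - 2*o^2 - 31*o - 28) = 3*o^3 - 10*o^2 - 129*o + 28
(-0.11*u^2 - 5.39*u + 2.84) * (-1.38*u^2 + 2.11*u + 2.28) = 0.1518*u^4 + 7.2061*u^3 - 15.5429*u^2 - 6.2968*u + 6.4752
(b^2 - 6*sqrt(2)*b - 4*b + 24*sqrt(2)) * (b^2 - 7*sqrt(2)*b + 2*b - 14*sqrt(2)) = b^4 - 13*sqrt(2)*b^3 - 2*b^3 + 26*sqrt(2)*b^2 + 76*b^2 - 168*b + 104*sqrt(2)*b - 672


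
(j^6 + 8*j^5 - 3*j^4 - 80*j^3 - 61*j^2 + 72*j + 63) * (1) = j^6 + 8*j^5 - 3*j^4 - 80*j^3 - 61*j^2 + 72*j + 63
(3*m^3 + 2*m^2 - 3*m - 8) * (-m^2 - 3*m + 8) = -3*m^5 - 11*m^4 + 21*m^3 + 33*m^2 - 64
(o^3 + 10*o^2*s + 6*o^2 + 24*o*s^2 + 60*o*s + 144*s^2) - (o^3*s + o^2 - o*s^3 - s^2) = -o^3*s + o^3 + 10*o^2*s + 5*o^2 + o*s^3 + 24*o*s^2 + 60*o*s + 145*s^2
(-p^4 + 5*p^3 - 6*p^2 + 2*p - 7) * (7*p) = -7*p^5 + 35*p^4 - 42*p^3 + 14*p^2 - 49*p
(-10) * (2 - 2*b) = 20*b - 20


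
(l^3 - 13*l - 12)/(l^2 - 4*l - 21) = (l^2 - 3*l - 4)/(l - 7)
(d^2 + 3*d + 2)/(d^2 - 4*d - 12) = (d + 1)/(d - 6)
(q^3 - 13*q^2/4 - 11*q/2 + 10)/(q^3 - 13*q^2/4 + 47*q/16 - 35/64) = 16*(q^2 - 2*q - 8)/(16*q^2 - 32*q + 7)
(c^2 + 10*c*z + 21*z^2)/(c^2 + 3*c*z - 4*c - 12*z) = (c + 7*z)/(c - 4)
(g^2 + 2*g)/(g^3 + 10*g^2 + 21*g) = (g + 2)/(g^2 + 10*g + 21)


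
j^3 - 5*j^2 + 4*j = j*(j - 4)*(j - 1)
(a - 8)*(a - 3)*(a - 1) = a^3 - 12*a^2 + 35*a - 24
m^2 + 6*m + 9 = (m + 3)^2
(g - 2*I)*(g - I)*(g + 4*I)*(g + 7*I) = g^4 + 8*I*g^3 + 3*g^2 + 62*I*g + 56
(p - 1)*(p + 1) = p^2 - 1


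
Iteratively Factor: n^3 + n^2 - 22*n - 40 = (n - 5)*(n^2 + 6*n + 8) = (n - 5)*(n + 2)*(n + 4)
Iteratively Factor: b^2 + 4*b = (b + 4)*(b)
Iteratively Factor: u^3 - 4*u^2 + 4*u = (u - 2)*(u^2 - 2*u) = u*(u - 2)*(u - 2)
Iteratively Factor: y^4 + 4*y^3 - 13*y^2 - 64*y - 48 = (y + 3)*(y^3 + y^2 - 16*y - 16) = (y + 1)*(y + 3)*(y^2 - 16) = (y + 1)*(y + 3)*(y + 4)*(y - 4)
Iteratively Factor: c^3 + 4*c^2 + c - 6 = (c + 2)*(c^2 + 2*c - 3) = (c - 1)*(c + 2)*(c + 3)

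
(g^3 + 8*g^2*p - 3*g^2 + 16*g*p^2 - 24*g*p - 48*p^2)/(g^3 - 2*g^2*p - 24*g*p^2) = (-g^2 - 4*g*p + 3*g + 12*p)/(g*(-g + 6*p))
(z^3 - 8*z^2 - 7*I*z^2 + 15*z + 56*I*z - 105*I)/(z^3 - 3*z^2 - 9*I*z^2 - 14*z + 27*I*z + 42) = (z - 5)/(z - 2*I)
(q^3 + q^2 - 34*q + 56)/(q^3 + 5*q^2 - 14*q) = (q - 4)/q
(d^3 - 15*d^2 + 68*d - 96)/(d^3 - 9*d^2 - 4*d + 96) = (d - 3)/(d + 3)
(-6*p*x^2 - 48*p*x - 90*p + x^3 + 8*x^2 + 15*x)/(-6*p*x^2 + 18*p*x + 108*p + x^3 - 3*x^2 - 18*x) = (x + 5)/(x - 6)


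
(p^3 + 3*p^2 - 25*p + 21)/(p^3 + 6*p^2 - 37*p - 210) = (p^2 - 4*p + 3)/(p^2 - p - 30)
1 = 1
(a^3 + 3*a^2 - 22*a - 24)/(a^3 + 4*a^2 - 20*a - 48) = (a + 1)/(a + 2)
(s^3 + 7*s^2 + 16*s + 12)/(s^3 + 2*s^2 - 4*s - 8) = (s + 3)/(s - 2)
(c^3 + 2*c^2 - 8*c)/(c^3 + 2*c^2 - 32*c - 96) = c*(c - 2)/(c^2 - 2*c - 24)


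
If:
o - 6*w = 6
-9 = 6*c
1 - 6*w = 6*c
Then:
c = -3/2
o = 16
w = 5/3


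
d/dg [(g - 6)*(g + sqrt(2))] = 2*g - 6 + sqrt(2)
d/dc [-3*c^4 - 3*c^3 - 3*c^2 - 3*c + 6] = -12*c^3 - 9*c^2 - 6*c - 3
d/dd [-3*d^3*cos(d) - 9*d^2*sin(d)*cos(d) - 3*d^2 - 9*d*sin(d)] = 3*d^3*sin(d) - 9*d^2*cos(d) - 9*d^2*cos(2*d) - 9*d*sin(2*d) - 9*d*cos(d) - 6*d - 9*sin(d)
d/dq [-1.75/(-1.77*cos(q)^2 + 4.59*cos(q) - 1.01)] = (6.195*cos(q) - 8.0325)*sin(q)/(1.77*cos(q)^2 - 4.59*cos(q) + 1.01)^2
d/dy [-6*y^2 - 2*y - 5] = -12*y - 2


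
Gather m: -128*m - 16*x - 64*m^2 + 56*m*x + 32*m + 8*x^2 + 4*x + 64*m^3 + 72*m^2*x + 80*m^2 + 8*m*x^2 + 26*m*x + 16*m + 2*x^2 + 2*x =64*m^3 + m^2*(72*x + 16) + m*(8*x^2 + 82*x - 80) + 10*x^2 - 10*x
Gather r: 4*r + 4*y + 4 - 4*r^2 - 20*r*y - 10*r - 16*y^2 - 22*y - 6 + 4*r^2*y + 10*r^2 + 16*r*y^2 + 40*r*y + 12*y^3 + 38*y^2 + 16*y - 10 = r^2*(4*y + 6) + r*(16*y^2 + 20*y - 6) + 12*y^3 + 22*y^2 - 2*y - 12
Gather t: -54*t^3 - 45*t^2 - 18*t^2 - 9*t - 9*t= -54*t^3 - 63*t^2 - 18*t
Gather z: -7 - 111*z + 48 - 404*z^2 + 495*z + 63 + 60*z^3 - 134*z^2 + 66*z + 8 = 60*z^3 - 538*z^2 + 450*z + 112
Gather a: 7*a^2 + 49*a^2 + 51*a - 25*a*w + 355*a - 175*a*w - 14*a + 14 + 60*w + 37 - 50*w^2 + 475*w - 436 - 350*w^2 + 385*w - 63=56*a^2 + a*(392 - 200*w) - 400*w^2 + 920*w - 448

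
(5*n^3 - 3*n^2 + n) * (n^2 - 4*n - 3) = 5*n^5 - 23*n^4 - 2*n^3 + 5*n^2 - 3*n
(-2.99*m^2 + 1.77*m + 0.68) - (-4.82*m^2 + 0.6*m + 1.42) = 1.83*m^2 + 1.17*m - 0.74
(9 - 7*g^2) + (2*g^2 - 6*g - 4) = -5*g^2 - 6*g + 5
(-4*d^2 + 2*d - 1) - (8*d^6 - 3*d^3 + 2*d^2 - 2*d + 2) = -8*d^6 + 3*d^3 - 6*d^2 + 4*d - 3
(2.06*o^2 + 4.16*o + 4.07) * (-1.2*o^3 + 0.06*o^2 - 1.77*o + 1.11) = -2.472*o^5 - 4.8684*o^4 - 8.2806*o^3 - 4.8324*o^2 - 2.5863*o + 4.5177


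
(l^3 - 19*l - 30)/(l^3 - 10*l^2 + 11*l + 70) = (l + 3)/(l - 7)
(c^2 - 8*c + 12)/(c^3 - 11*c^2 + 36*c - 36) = 1/(c - 3)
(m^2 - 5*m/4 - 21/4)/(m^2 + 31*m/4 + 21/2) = (m - 3)/(m + 6)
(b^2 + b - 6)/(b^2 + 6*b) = (b^2 + b - 6)/(b*(b + 6))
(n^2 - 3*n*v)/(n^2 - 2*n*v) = (n - 3*v)/(n - 2*v)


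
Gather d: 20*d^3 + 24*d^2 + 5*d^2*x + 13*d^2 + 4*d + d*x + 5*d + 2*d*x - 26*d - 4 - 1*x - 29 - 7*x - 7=20*d^3 + d^2*(5*x + 37) + d*(3*x - 17) - 8*x - 40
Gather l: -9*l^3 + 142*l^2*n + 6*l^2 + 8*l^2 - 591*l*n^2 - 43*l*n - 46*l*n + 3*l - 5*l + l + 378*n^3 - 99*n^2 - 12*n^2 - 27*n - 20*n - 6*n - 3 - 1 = -9*l^3 + l^2*(142*n + 14) + l*(-591*n^2 - 89*n - 1) + 378*n^3 - 111*n^2 - 53*n - 4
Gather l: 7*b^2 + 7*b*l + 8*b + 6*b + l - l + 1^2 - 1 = 7*b^2 + 7*b*l + 14*b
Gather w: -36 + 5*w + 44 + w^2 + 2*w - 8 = w^2 + 7*w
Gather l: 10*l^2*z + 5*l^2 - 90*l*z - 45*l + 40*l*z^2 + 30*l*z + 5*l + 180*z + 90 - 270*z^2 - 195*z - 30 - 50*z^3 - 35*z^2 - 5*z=l^2*(10*z + 5) + l*(40*z^2 - 60*z - 40) - 50*z^3 - 305*z^2 - 20*z + 60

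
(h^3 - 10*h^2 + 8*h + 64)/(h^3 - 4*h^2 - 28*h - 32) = (h - 4)/(h + 2)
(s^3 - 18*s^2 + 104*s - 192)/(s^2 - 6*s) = s - 12 + 32/s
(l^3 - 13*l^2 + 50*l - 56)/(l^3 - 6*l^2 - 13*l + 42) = (l - 4)/(l + 3)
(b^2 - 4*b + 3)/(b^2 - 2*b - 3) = (b - 1)/(b + 1)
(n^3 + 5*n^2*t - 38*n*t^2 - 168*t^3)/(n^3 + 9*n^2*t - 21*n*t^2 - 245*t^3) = (-n^2 + 2*n*t + 24*t^2)/(-n^2 - 2*n*t + 35*t^2)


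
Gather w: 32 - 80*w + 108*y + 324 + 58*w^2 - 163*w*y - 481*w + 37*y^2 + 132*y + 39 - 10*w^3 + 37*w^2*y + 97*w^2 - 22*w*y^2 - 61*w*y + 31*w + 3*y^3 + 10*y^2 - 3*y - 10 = -10*w^3 + w^2*(37*y + 155) + w*(-22*y^2 - 224*y - 530) + 3*y^3 + 47*y^2 + 237*y + 385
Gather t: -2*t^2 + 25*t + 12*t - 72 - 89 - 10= -2*t^2 + 37*t - 171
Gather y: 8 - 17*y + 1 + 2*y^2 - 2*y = 2*y^2 - 19*y + 9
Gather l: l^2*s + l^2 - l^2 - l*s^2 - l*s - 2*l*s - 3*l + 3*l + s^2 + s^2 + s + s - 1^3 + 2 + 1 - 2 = l^2*s + l*(-s^2 - 3*s) + 2*s^2 + 2*s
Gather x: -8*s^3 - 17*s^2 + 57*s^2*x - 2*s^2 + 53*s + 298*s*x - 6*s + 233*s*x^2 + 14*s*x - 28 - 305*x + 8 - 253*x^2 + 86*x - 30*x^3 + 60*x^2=-8*s^3 - 19*s^2 + 47*s - 30*x^3 + x^2*(233*s - 193) + x*(57*s^2 + 312*s - 219) - 20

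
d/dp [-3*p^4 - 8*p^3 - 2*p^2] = 4*p*(-3*p^2 - 6*p - 1)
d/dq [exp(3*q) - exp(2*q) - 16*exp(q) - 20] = (3*exp(2*q) - 2*exp(q) - 16)*exp(q)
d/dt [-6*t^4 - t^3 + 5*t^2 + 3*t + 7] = -24*t^3 - 3*t^2 + 10*t + 3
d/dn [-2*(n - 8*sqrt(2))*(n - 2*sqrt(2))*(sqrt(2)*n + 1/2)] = -6*sqrt(2)*n^2 + 78*n - 54*sqrt(2)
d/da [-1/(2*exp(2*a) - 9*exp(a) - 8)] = (4*exp(a) - 9)*exp(a)/(-2*exp(2*a) + 9*exp(a) + 8)^2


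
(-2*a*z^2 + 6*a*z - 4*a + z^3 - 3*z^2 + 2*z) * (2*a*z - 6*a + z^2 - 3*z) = -4*a^2*z^3 + 24*a^2*z^2 - 44*a^2*z + 24*a^2 + z^5 - 6*z^4 + 11*z^3 - 6*z^2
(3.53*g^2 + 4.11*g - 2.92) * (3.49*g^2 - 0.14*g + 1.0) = 12.3197*g^4 + 13.8497*g^3 - 7.2362*g^2 + 4.5188*g - 2.92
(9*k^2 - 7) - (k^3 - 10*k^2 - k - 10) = -k^3 + 19*k^2 + k + 3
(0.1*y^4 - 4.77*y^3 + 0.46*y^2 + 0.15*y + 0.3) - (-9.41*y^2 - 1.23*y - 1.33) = 0.1*y^4 - 4.77*y^3 + 9.87*y^2 + 1.38*y + 1.63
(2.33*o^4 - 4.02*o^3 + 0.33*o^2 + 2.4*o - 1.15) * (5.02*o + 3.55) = 11.6966*o^5 - 11.9089*o^4 - 12.6144*o^3 + 13.2195*o^2 + 2.747*o - 4.0825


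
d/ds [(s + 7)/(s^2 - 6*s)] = (-s^2 - 14*s + 42)/(s^2*(s^2 - 12*s + 36))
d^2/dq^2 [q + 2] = 0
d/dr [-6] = 0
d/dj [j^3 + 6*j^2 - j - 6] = 3*j^2 + 12*j - 1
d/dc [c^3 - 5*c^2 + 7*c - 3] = 3*c^2 - 10*c + 7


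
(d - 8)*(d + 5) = d^2 - 3*d - 40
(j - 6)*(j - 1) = j^2 - 7*j + 6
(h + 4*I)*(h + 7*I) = h^2 + 11*I*h - 28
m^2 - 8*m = m*(m - 8)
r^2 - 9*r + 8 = (r - 8)*(r - 1)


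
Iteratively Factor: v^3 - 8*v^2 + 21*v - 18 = (v - 2)*(v^2 - 6*v + 9) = (v - 3)*(v - 2)*(v - 3)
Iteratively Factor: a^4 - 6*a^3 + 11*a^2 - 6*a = (a)*(a^3 - 6*a^2 + 11*a - 6) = a*(a - 2)*(a^2 - 4*a + 3) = a*(a - 2)*(a - 1)*(a - 3)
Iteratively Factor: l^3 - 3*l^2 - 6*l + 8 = (l - 4)*(l^2 + l - 2) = (l - 4)*(l + 2)*(l - 1)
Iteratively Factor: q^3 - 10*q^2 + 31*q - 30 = (q - 5)*(q^2 - 5*q + 6) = (q - 5)*(q - 2)*(q - 3)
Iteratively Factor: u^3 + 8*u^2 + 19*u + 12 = (u + 3)*(u^2 + 5*u + 4) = (u + 1)*(u + 3)*(u + 4)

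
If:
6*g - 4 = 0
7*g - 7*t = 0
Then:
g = 2/3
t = 2/3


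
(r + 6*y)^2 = r^2 + 12*r*y + 36*y^2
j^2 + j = j*(j + 1)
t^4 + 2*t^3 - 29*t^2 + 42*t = t*(t - 3)*(t - 2)*(t + 7)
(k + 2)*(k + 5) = k^2 + 7*k + 10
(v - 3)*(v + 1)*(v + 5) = v^3 + 3*v^2 - 13*v - 15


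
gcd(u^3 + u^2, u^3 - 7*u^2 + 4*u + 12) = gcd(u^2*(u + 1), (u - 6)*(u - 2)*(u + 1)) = u + 1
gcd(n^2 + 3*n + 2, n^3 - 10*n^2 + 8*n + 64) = n + 2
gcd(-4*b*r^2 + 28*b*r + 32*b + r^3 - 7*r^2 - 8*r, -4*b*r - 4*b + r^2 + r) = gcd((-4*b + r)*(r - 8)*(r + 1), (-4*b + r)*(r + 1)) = -4*b*r - 4*b + r^2 + r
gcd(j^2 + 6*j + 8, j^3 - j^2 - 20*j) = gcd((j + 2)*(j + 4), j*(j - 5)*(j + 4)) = j + 4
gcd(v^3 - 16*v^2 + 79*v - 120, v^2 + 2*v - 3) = 1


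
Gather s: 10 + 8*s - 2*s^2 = -2*s^2 + 8*s + 10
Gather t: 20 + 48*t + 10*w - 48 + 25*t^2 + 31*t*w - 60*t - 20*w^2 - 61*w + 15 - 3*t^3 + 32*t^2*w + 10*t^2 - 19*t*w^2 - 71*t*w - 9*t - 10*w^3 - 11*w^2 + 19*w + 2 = -3*t^3 + t^2*(32*w + 35) + t*(-19*w^2 - 40*w - 21) - 10*w^3 - 31*w^2 - 32*w - 11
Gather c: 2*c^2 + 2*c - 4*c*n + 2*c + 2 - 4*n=2*c^2 + c*(4 - 4*n) - 4*n + 2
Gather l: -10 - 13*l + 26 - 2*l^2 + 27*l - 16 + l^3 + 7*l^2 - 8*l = l^3 + 5*l^2 + 6*l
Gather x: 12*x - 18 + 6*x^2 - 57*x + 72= 6*x^2 - 45*x + 54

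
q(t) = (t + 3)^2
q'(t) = 2*t + 6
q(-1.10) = 3.61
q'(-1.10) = 3.80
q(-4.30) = 1.69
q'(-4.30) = -2.60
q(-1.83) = 1.37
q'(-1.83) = 2.34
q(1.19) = 17.56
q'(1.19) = 8.38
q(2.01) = 25.10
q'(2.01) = 10.02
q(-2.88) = 0.01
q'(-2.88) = 0.24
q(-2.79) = 0.04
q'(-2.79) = 0.42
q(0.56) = 12.67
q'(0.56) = 7.12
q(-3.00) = 0.00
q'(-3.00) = 0.00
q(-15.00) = 144.00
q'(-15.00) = -24.00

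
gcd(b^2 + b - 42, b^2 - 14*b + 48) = b - 6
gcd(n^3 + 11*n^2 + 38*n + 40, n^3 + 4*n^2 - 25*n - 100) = n^2 + 9*n + 20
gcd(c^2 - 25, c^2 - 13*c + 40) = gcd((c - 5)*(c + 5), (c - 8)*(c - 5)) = c - 5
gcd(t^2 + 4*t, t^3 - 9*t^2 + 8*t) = t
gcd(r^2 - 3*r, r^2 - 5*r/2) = r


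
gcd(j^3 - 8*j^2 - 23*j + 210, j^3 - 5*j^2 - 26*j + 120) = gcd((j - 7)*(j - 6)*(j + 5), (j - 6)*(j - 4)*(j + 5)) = j^2 - j - 30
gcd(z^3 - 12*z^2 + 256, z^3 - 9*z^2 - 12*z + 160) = z^2 - 4*z - 32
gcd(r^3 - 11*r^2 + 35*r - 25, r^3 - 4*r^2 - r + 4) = r - 1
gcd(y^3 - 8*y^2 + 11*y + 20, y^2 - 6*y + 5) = y - 5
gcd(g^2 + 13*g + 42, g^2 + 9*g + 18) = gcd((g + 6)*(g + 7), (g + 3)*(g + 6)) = g + 6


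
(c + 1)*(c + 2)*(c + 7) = c^3 + 10*c^2 + 23*c + 14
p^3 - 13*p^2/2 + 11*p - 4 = (p - 4)*(p - 2)*(p - 1/2)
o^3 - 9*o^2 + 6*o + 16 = (o - 8)*(o - 2)*(o + 1)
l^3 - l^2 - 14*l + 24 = (l - 3)*(l - 2)*(l + 4)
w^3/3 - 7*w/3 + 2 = (w/3 + 1)*(w - 2)*(w - 1)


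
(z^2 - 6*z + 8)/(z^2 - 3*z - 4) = (z - 2)/(z + 1)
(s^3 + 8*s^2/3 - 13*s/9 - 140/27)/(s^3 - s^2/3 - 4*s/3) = (s^2 + 4*s + 35/9)/(s*(s + 1))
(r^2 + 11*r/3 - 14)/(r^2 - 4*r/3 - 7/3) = (r + 6)/(r + 1)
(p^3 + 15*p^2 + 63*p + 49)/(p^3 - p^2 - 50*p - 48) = (p^2 + 14*p + 49)/(p^2 - 2*p - 48)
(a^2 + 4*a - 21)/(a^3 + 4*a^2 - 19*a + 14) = (a - 3)/(a^2 - 3*a + 2)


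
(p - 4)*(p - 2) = p^2 - 6*p + 8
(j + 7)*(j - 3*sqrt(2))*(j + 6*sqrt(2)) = j^3 + 3*sqrt(2)*j^2 + 7*j^2 - 36*j + 21*sqrt(2)*j - 252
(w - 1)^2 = w^2 - 2*w + 1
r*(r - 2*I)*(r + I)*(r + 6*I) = r^4 + 5*I*r^3 + 8*r^2 + 12*I*r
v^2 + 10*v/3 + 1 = (v + 1/3)*(v + 3)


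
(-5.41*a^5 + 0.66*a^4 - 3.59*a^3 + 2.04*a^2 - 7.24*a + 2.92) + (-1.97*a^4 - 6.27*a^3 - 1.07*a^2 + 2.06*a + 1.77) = -5.41*a^5 - 1.31*a^4 - 9.86*a^3 + 0.97*a^2 - 5.18*a + 4.69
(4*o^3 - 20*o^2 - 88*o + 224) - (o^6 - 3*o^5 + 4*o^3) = -o^6 + 3*o^5 - 20*o^2 - 88*o + 224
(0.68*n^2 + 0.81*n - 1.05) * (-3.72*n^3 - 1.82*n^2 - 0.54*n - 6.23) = -2.5296*n^5 - 4.2508*n^4 + 2.0646*n^3 - 2.7628*n^2 - 4.4793*n + 6.5415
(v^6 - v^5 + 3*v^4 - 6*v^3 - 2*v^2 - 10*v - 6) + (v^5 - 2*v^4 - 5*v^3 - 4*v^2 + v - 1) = v^6 + v^4 - 11*v^3 - 6*v^2 - 9*v - 7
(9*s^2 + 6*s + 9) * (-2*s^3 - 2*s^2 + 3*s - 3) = -18*s^5 - 30*s^4 - 3*s^3 - 27*s^2 + 9*s - 27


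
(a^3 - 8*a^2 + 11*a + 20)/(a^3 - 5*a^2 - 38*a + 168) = (a^2 - 4*a - 5)/(a^2 - a - 42)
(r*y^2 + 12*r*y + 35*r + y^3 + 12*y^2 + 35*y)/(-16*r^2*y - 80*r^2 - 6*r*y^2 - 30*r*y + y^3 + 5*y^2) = (r*y + 7*r + y^2 + 7*y)/(-16*r^2 - 6*r*y + y^2)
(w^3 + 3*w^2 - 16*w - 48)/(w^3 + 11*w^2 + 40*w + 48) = (w - 4)/(w + 4)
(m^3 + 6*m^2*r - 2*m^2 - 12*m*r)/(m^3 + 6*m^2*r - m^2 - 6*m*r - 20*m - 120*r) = m*(m - 2)/(m^2 - m - 20)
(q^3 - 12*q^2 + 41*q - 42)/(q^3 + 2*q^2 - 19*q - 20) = (q^3 - 12*q^2 + 41*q - 42)/(q^3 + 2*q^2 - 19*q - 20)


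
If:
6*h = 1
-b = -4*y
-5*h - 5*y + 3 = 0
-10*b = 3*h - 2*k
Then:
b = 26/15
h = 1/6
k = 107/12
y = 13/30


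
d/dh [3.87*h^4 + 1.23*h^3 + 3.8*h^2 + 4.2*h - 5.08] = 15.48*h^3 + 3.69*h^2 + 7.6*h + 4.2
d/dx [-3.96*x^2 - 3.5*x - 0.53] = -7.92*x - 3.5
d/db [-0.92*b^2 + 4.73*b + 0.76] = 4.73 - 1.84*b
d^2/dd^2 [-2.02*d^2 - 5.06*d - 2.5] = -4.04000000000000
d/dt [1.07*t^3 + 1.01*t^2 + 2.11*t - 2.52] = 3.21*t^2 + 2.02*t + 2.11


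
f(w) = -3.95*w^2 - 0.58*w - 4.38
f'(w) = -7.9*w - 0.58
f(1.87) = -19.28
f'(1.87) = -15.35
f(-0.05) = -4.36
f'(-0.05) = -0.18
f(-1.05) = -8.13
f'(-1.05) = 7.72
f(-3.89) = -61.90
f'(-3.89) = 30.15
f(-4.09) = -68.08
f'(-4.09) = 31.73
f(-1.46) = -11.95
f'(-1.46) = 10.95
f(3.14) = -45.15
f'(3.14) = -25.39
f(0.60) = -6.15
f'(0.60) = -5.32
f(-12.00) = -566.22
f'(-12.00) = 94.22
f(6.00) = -150.06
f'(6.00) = -47.98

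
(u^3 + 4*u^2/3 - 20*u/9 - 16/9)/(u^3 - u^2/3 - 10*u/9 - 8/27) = 3*(u + 2)/(3*u + 1)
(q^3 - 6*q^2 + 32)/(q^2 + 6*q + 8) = (q^2 - 8*q + 16)/(q + 4)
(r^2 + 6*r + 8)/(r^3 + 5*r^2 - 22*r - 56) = (r + 4)/(r^2 + 3*r - 28)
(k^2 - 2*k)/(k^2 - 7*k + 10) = k/(k - 5)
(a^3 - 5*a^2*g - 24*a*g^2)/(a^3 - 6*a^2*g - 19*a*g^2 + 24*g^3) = a/(a - g)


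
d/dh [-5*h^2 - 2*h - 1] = -10*h - 2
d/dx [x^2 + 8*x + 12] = 2*x + 8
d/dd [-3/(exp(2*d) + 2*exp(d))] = 6*(exp(d) + 1)*exp(-d)/(exp(d) + 2)^2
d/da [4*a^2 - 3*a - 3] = 8*a - 3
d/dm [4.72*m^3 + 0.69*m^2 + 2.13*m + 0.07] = 14.16*m^2 + 1.38*m + 2.13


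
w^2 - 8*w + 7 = (w - 7)*(w - 1)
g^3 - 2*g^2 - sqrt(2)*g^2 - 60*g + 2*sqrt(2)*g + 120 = (g - 2)*(g - 6*sqrt(2))*(g + 5*sqrt(2))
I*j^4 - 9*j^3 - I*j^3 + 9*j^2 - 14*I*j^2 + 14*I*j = j*(j + 2*I)*(j + 7*I)*(I*j - I)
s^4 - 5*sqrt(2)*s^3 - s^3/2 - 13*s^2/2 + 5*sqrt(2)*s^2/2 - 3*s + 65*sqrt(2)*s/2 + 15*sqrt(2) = (s - 3)*(s + 1/2)*(s + 2)*(s - 5*sqrt(2))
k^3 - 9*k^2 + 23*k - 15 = (k - 5)*(k - 3)*(k - 1)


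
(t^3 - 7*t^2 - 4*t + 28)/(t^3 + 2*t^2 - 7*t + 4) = (t^3 - 7*t^2 - 4*t + 28)/(t^3 + 2*t^2 - 7*t + 4)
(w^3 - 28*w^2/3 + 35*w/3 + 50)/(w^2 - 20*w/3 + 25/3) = (3*w^2 - 13*w - 30)/(3*w - 5)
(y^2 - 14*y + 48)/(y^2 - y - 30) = (y - 8)/(y + 5)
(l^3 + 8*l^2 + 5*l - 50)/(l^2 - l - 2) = (l^2 + 10*l + 25)/(l + 1)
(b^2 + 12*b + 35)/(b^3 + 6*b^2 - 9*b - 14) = (b + 5)/(b^2 - b - 2)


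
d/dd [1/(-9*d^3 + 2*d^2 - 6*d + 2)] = (27*d^2 - 4*d + 6)/(9*d^3 - 2*d^2 + 6*d - 2)^2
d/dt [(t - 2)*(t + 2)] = 2*t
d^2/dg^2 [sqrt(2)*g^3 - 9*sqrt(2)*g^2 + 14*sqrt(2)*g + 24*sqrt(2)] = 6*sqrt(2)*(g - 3)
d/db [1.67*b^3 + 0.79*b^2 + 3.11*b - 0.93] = 5.01*b^2 + 1.58*b + 3.11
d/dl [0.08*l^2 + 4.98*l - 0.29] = 0.16*l + 4.98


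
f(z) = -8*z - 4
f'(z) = -8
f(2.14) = -21.12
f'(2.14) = -8.00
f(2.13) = -21.04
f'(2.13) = -8.00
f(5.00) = -44.00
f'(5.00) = -8.00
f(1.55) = -16.40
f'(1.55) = -8.00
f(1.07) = -12.56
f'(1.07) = -8.00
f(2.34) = -22.72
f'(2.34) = -8.00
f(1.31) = -14.48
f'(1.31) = -8.00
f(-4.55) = 32.40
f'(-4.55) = -8.00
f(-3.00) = 20.00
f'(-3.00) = -8.00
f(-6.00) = 44.00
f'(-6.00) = -8.00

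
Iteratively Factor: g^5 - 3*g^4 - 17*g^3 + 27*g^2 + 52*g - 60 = (g + 2)*(g^4 - 5*g^3 - 7*g^2 + 41*g - 30) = (g - 1)*(g + 2)*(g^3 - 4*g^2 - 11*g + 30) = (g - 2)*(g - 1)*(g + 2)*(g^2 - 2*g - 15) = (g - 5)*(g - 2)*(g - 1)*(g + 2)*(g + 3)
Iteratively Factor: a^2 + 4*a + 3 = (a + 3)*(a + 1)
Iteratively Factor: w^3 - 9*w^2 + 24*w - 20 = (w - 2)*(w^2 - 7*w + 10) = (w - 2)^2*(w - 5)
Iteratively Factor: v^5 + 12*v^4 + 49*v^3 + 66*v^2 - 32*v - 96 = (v + 3)*(v^4 + 9*v^3 + 22*v^2 - 32) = (v - 1)*(v + 3)*(v^3 + 10*v^2 + 32*v + 32) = (v - 1)*(v + 3)*(v + 4)*(v^2 + 6*v + 8) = (v - 1)*(v + 2)*(v + 3)*(v + 4)*(v + 4)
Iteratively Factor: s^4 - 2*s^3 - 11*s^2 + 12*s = (s - 1)*(s^3 - s^2 - 12*s) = s*(s - 1)*(s^2 - s - 12) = s*(s - 4)*(s - 1)*(s + 3)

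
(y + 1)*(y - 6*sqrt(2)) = y^2 - 6*sqrt(2)*y + y - 6*sqrt(2)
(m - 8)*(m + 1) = m^2 - 7*m - 8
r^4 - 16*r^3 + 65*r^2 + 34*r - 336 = (r - 8)*(r - 7)*(r - 3)*(r + 2)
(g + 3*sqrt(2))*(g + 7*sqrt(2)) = g^2 + 10*sqrt(2)*g + 42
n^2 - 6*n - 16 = (n - 8)*(n + 2)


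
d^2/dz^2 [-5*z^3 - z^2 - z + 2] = -30*z - 2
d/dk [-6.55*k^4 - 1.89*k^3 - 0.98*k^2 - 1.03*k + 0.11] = -26.2*k^3 - 5.67*k^2 - 1.96*k - 1.03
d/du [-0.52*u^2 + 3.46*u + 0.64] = 3.46 - 1.04*u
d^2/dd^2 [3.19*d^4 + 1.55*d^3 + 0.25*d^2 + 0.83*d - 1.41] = 38.28*d^2 + 9.3*d + 0.5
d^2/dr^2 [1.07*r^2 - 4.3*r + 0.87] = 2.14000000000000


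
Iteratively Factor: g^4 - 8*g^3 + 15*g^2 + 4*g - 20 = (g - 5)*(g^3 - 3*g^2 + 4) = (g - 5)*(g - 2)*(g^2 - g - 2) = (g - 5)*(g - 2)*(g + 1)*(g - 2)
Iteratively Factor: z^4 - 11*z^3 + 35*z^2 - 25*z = (z - 5)*(z^3 - 6*z^2 + 5*z) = (z - 5)*(z - 1)*(z^2 - 5*z) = (z - 5)^2*(z - 1)*(z)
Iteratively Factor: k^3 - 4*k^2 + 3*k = (k)*(k^2 - 4*k + 3) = k*(k - 3)*(k - 1)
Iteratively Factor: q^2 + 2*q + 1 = (q + 1)*(q + 1)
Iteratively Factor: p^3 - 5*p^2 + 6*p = (p - 3)*(p^2 - 2*p) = (p - 3)*(p - 2)*(p)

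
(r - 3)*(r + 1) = r^2 - 2*r - 3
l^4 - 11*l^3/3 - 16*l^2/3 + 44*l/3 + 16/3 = (l - 4)*(l - 2)*(l + 1/3)*(l + 2)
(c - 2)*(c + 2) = c^2 - 4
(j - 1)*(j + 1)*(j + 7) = j^3 + 7*j^2 - j - 7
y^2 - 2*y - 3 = (y - 3)*(y + 1)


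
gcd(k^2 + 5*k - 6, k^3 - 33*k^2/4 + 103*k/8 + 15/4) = 1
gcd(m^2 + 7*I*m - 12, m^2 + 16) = m + 4*I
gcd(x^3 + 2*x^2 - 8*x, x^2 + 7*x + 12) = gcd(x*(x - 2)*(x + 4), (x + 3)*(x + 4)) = x + 4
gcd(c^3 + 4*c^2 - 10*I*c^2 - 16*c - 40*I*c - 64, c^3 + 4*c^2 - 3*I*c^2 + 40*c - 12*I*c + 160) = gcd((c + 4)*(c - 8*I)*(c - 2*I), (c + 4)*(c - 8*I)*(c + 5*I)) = c^2 + c*(4 - 8*I) - 32*I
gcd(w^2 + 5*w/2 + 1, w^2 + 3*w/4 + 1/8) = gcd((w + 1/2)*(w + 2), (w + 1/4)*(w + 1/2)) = w + 1/2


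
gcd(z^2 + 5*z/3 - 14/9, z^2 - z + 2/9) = z - 2/3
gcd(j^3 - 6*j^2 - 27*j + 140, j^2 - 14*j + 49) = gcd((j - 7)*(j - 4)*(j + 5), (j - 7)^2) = j - 7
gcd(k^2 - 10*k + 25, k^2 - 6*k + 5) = k - 5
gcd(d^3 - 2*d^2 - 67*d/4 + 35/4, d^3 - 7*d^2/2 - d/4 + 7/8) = d - 1/2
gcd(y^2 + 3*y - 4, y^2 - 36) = 1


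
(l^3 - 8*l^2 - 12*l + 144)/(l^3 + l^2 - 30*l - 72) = (l - 6)/(l + 3)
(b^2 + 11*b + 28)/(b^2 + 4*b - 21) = (b + 4)/(b - 3)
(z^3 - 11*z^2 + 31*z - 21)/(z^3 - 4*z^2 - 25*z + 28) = (z - 3)/(z + 4)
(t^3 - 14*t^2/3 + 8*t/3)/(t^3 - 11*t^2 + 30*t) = (3*t^2 - 14*t + 8)/(3*(t^2 - 11*t + 30))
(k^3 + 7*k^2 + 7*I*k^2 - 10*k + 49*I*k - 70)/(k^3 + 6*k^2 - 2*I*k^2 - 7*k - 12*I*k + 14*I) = (k^2 + 7*I*k - 10)/(k^2 - k*(1 + 2*I) + 2*I)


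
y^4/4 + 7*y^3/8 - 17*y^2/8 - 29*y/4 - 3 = (y/4 + 1)*(y - 3)*(y + 1/2)*(y + 2)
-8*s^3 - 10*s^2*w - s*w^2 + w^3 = (-4*s + w)*(s + w)*(2*s + w)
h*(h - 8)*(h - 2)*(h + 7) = h^4 - 3*h^3 - 54*h^2 + 112*h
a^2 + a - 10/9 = (a - 2/3)*(a + 5/3)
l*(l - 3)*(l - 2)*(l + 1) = l^4 - 4*l^3 + l^2 + 6*l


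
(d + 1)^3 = d^3 + 3*d^2 + 3*d + 1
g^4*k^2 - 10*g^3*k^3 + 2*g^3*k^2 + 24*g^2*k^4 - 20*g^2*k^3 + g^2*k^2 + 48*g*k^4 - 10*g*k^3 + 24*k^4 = (g - 6*k)*(g - 4*k)*(g*k + k)^2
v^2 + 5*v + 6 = (v + 2)*(v + 3)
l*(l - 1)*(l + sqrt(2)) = l^3 - l^2 + sqrt(2)*l^2 - sqrt(2)*l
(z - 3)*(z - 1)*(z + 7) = z^3 + 3*z^2 - 25*z + 21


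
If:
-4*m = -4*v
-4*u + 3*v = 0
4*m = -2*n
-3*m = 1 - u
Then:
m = -4/9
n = 8/9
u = -1/3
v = -4/9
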